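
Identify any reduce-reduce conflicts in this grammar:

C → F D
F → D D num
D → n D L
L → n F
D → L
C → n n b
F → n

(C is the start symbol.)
A reduce-reduce conflict occurs when an LR(0) state has two complete items [A → α .] and [B → β .] — both call for a reduction, and with no lookahead the parser cannot choose between them.

Augment with C' → C and build the canonical LR(0) collection (I0 = CLOSURE({[C' → . C]}), then GOTO on every symbol after a dot until no new states appear). It has 16 states:
  I0: { [C → . F D], [C → . n n b], [C' → . C], [D → . L], [D → . n D L], [F → . D D num], [F → . n], [L → . n F] }  — shift
  I1: { [C' → C .] }  — accept
  I2: { [D → . L], [D → . n D L], [F → D . D num], [L → . n F] }  — shift
  I3: { [C → F . D], [D → . L], [D → . n D L], [L → . n F] }  — shift
  I4: { [D → L .] }  — reduce
  I5: { [C → n . n b], [D → . L], [D → . n D L], [D → n . D L], [F → . D D num], [F → . n], [F → n .], [L → . n F], [L → n . F] }  — shift, reduce
  I6: { [D → . L], [D → . n D L], [D → n D . L], [F → D . D num], [L → . n F] }  — shift
  I7: { [L → n F .] }  — reduce
  I8: { [C → n n . b], [D → . L], [D → . n D L], [D → n . D L], [F → . D D num], [F → . n], [F → n .], [L → . n F], [L → n . F] }  — shift, reduce
  I9: { [C → n n b .] }  — reduce
  I10: { [D → . L], [D → . n D L], [D → n . D L], [F → . D D num], [F → . n], [F → n .], [L → . n F], [L → n . F] }  — shift, reduce
  I11: { [F → D D . num] }  — shift
  I12: { [D → L .], [D → n D L .] }  — 2 reduces
  I13: { [D → . L], [D → . n D L], [D → n . D L], [F → . D D num], [F → . n], [L → . n F], [L → n . F] }  — shift
  I14: { [F → D D num .] }  — reduce
  I15: { [C → F D .] }  — reduce

I12 contains complete items [D → L .], [D → n D L .] — reduce-reduce conflict.

Answer: Yes — I12: [D → L .] vs [D → n D L .]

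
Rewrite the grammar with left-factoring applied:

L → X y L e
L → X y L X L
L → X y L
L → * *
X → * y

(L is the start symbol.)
L → X y L L'
L' → e
L' → X L
L' → ε
L → * *
X → * y

Left-factoring transforms A → αβ₁ | αβ₂ into A → αA' and A' → β₁ | β₂
(α is the longest common prefix among the alternatives). Repeat until
no nonterminal has two alternatives with a common prefix.

Round 1: L has alternatives sharing prefix 'X y L'. Introduce L': L → X y L L'
  Add: L' → e
  Add: L' → X L
  Add: L' → ε

No remaining common prefixes — done.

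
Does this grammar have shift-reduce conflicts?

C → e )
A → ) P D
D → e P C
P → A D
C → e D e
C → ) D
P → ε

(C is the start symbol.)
Augment with C' → C and build the canonical LR(0) collection (I0 = CLOSURE({[C' → . C]}), then GOTO on every symbol after a dot until no new states appear). It has 16 states:
  I0: { [C → . ) D], [C → . e )], [C → . e D e], [C' → . C] }  — shift
  I1: { [C → ) . D], [D → . e P C] }  — shift
  I2: { [C' → C .] }  — accept
  I3: { [C → e . )], [C → e . D e], [D → . e P C] }  — shift
  I4: { [C → e ) .] }  — reduce
  I5: { [C → e D . e] }  — shift
  I6: { [A → . ) P D], [D → e . P C], [P → . A D], [P → .] }  — shift, reduce
  I7: { [A → ) . P D], [A → . ) P D], [P → . A D], [P → .] }  — shift, reduce
  I8: { [D → . e P C], [P → A . D] }  — shift
  I9: { [C → . ) D], [C → . e )], [C → . e D e], [D → e P . C] }  — shift
  I10: { [D → e P C .] }  — reduce
  I11: { [P → A D .] }  — reduce
  I12: { [A → ) P . D], [D → . e P C] }  — shift
  I13: { [A → ) P D .] }  — reduce
  I14: { [C → e D e .] }  — reduce
  I15: { [C → ) D .] }  — reduce

I6 contains reduce item [P → .] and shift item [A → . ) P D] — shift-reduce conflict.
I7 contains reduce item [P → .] and shift item [A → . ) P D] — shift-reduce conflict.

Answer: Yes — I6: [P → .] vs [A → . ) P D]; I7: [P → .] vs [A → . ) P D]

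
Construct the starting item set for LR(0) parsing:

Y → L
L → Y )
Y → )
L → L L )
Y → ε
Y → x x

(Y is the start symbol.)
First, augment the grammar with Y' → Y
I₀ = CLOSURE({ [Y' → . Y] }):
  [Y' → . Y] has the dot before Y: add [Y → . L], [Y → . )], [Y → .], [Y → . x x]
  [Y → . L] has the dot before L: add [L → . Y )], [L → . L L )]
No further items can be added.

I₀ = { [L → . L L )], [L → . Y )], [Y → . )], [Y → . L], [Y → . x x], [Y → .], [Y' → . Y] }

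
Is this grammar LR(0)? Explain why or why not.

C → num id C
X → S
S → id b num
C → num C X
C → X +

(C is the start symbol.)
A grammar is LR(0) if no state in the canonical LR(0) collection has:
  - both a shift item (dot before a terminal) and a complete item (shift-reduce conflict), or
  - two or more complete items (reduce-reduce conflict; the accept item [C' → C .] counts as a complete item here).

Augment with C' → C and build the canonical LR(0) collection (I0 = CLOSURE({[C' → . C]}), then GOTO on every symbol after a dot until no new states appear). It has 13 states:
  I0: { [C → . X +], [C → . num C X], [C → . num id C], [C' → . C], [S → . id b num], [X → . S] }  — shift
  I1: { [C' → C .] }  — accept
  I2: { [X → S .] }  — reduce
  I3: { [C → X . +] }  — shift
  I4: { [S → id . b num] }  — shift
  I5: { [C → . X +], [C → . num C X], [C → . num id C], [C → num . C X], [C → num . id C], [S → . id b num], [X → . S] }  — shift
  I6: { [C → num C . X], [S → . id b num], [X → . S] }  — shift
  I7: { [C → . X +], [C → . num C X], [C → . num id C], [C → num id . C], [S → . id b num], [S → id . b num], [X → . S] }  — shift
  I8: { [C → num id C .] }  — reduce
  I9: { [S → id b . num] }  — shift
  I10: { [S → id b num .] }  — reduce
  I11: { [C → num C X .] }  — reduce
  I12: { [C → X + .] }  — reduce

Every state is either a pure shift/goto state or contains exactly one complete item and nothing to shift — no conflicts. The grammar is LR(0).

Answer: Yes, the grammar is LR(0)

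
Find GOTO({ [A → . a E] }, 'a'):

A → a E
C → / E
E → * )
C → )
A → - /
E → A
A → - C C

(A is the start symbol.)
{ [A → . - /], [A → . - C C], [A → . a E], [A → a . E], [E → . * )], [E → . A] }

GOTO(I, 'a') = CLOSURE({ [A → αX.β] : [A → α.Xβ] ∈ I, X = 'a' })

Items with dot before 'a', with the dot advanced:
  [A → . a E] → [A → a . E]
Closure of the advanced items:
  [A → a . E] has the dot before E: add [E → . * )], [E → . A]
  [E → . A] has the dot before A: add [A → . a E], [A → . - /], [A → . - C C]

GOTO = { [A → . - /], [A → . - C C], [A → . a E], [A → a . E], [E → . * )], [E → . A] }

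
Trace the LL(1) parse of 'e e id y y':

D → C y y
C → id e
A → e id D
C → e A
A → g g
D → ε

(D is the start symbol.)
Stack is shown with the top on the left.

Stack         Input         Action
----------------------------------
D $           e e id y y $  output D → C y y
C y y $       e e id y y $  output C → e A
e A y y $     e e id y y $  match 'e'
A y y $       e id y y $    output A → e id D
e id D y y $  e id y y $    match 'e'
id D y y $    id y y $      match 'id'
D y y $       y y $         output D → ε
y y $         y y $         match 'y'
y $           y $           match 'y'
$             $             accept

The string is accepted.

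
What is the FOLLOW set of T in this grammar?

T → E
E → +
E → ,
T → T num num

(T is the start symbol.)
{ $, 'num' }

T is the start symbol, so $ ∈ FOLLOW(T).
In T → T num num: T is followed by num num, add FIRST(num num) \ {ε} = { 'num' }

Taking the union: FOLLOW(T) = { $, 'num' }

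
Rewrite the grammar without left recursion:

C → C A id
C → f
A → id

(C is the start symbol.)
C → f C'
C' → A id C'
C' → ε
A → id

C is directly left-recursive. The standard transformation for
  A → A α₁ | ... | A α_m | β₁ | ... | β_n
is
  A  → β₁ A' | ... | β_n A'
  A' → α₁ A' | ... | α_m A' | ε

C → f becomes C → f C'
C → C A id becomes C' → A id C'
Add C' → ε

Productions for other non-terminals are unchanged:
  A → id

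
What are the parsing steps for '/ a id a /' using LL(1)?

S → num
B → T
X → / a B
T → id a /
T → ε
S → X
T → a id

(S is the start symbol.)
Stack is shown with the top on the left.

Stack     Input         Action
------------------------------
S $       / a id a / $  output S → X
X $       / a id a / $  output X → / a B
/ a B $   / a id a / $  match '/'
a B $     a id a / $    match 'a'
B $       id a / $      output B → T
T $       id a / $      output T → id a /
id a / $  id a / $      match 'id'
a / $     a / $         match 'a'
/ $       / $           match '/'
$         $             accept

The string is accepted.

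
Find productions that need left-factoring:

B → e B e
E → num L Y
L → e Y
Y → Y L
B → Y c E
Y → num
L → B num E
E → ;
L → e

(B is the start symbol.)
Left-factoring is needed when two productions for the same non-terminal
share a common prefix on the right-hand side.

Productions for B:
  B → e B e
  B → Y c E
Productions for E:
  E → num L Y
  E → ;
Productions for L:
  L → e Y
  L → B num E
  L → e
Productions for Y:
  Y → Y L
  Y → num

Found common prefix 'e' in productions for L

Answer: Yes, L has productions with common prefix 'e'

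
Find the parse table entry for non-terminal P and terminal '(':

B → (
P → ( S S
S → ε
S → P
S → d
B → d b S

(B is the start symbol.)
P → ( S S

To find M[P, '('], we find productions for P where '(' is in the predict set (PREDICT(N → α) = (FIRST(α) \ {ε}) ∪ (FOLLOW(N) if α ⇒* ε)).

P → ( S S: PREDICT = { '(' }
  '(' is in predict set, so this production goes in M[P, '(']

M[P, '('] = P → ( S S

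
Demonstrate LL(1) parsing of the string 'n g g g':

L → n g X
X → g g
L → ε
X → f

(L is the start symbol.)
LL(1) parsing maintains a stack (initially the start symbol over $) and the input. At each step: if the stack top is a terminal, match it against the current input token; if it is a non-terminal N, replace it with the RHS of M[N, lookahead] (the unique production whose predict set contains the lookahead).

Stack is shown with the top on the left.

Stack    Input      Action
--------------------------
L $      n g g g $  output L → n g X
n g X $  n g g g $  match 'n'
g X $    g g g $    match 'g'
X $      g g $      output X → g g
g g $    g g $      match 'g'
g $      g $        match 'g'
$        $          accept

The string is accepted.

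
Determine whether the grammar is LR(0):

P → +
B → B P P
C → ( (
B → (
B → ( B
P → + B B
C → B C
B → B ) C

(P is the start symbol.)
Augment with P' → P and build the canonical LR(0) collection (I0 = CLOSURE({[P' → . P]}), then GOTO on every symbol after a dot until no new states appear). It has 15 states:
  I0: { [P → . + B B], [P → . +], [P' → . P] }  — shift
  I1: { [B → . ( B], [B → . (], [B → . B ) C], [B → . B P P], [P → + . B B], [P → + .] }  — shift, reduce
  I2: { [P' → P .] }  — accept
  I3: { [B → ( . B], [B → ( .], [B → . ( B], [B → . (], [B → . B ) C], [B → . B P P] }  — shift, reduce
  I4: { [B → . ( B], [B → . (], [B → . B ) C], [B → . B P P], [B → B . ) C], [B → B . P P], [P → + B . B], [P → . + B B], [P → . +] }  — shift
  I5: { [B → . ( B], [B → . (], [B → . B ) C], [B → . B P P], [B → B ) . C], [C → . ( (], [C → . B C] }  — shift
  I6: { [B → B . ) C], [B → B . P P], [P → + B B .], [P → . + B B], [P → . +] }  — shift, reduce
  I7: { [B → B P . P], [P → . + B B], [P → . +] }  — shift
  I8: { [B → B P P .] }  — reduce
  I9: { [B → ( . B], [B → ( .], [B → . ( B], [B → . (], [B → . B ) C], [B → . B P P], [C → ( . (] }  — shift, reduce
  I10: { [B → . ( B], [B → . (], [B → . B ) C], [B → . B P P], [B → B . ) C], [B → B . P P], [C → . ( (], [C → . B C], [C → B . C], [P → . + B B], [P → . +] }  — shift
  I11: { [B → B ) C .] }  — reduce
  I12: { [C → B C .] }  — reduce
  I13: { [B → ( . B], [B → ( .], [B → . ( B], [B → . (], [B → . B ) C], [B → . B P P], [C → ( ( .] }  — shift, 2 reduces
  I14: { [B → ( B .], [B → B . ) C], [B → B . P P], [P → . + B B], [P → . +] }  — shift, reduce

Conflict in state I1:
  Shift-reduce conflict between [P → + .] and [B → . (]
So the grammar is NOT LR(0).

Answer: No. Shift-reduce conflict between [P → + .] and [B → . (]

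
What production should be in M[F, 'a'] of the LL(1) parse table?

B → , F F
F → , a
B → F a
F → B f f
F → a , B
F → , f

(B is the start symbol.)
F → B f f, F → a , B

To find M[F, 'a'], we find productions for F where 'a' is in the predict set (PREDICT(N → α) = (FIRST(α) \ {ε}) ∪ (FOLLOW(N) if α ⇒* ε)).

Relevant sets:
  FIRST(B) = { ',', 'a' }

F → , a: PREDICT = { ',' }
F → B f f: PREDICT = { ',', 'a' }
  'a' is in predict set, so this production goes in M[F, 'a']
F → a , B: PREDICT = { 'a' }
  'a' is in predict set, so this production goes in M[F, 'a']
F → , f: PREDICT = { ',' }

M[F, 'a'] = F → B f f, F → a , B  (a multiply-defined cell — the grammar is not LL(1))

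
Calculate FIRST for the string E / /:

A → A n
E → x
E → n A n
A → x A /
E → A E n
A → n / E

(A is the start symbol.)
{ 'n', 'x' }

FIRST sets of the non-terminals involved (from the grammar, by fixed-point iteration):
  FIRST(E) = { 'n', 'x' }

To compute FIRST(E / /), process the symbols left to right:
Symbol E is a non-terminal. Add FIRST(E) \ {ε} = { 'n', 'x' }
E is not nullable (ε ∉ FIRST(E)), so stop here.
FIRST(E / /) = { 'n', 'x' }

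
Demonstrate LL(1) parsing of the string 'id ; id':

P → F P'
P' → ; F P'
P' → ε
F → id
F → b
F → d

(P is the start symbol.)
LL(1) parsing maintains a stack (initially the start symbol over $) and the input. At each step: if the stack top is a terminal, match it against the current input token; if it is a non-terminal N, replace it with the RHS of M[N, lookahead] (the unique production whose predict set contains the lookahead).

Stack is shown with the top on the left.

Stack     Input      Action
---------------------------
P $       id ; id $  output P → F P'
F P' $    id ; id $  output F → id
id P' $   id ; id $  match 'id'
P' $      ; id $     output P' → ; F P'
; F P' $  ; id $     match ';'
F P' $    id $       output F → id
id P' $   id $       match 'id'
P' $      $          output P' → ε
$         $          accept

The string is accepted.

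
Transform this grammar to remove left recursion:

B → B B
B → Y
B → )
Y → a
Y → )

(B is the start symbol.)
B → Y B'
B → ) B'
B' → B B'
B' → ε
Y → a
Y → )

B is directly left-recursive. The standard transformation for
  A → A α₁ | ... | A α_m | β₁ | ... | β_n
is
  A  → β₁ A' | ... | β_n A'
  A' → α₁ A' | ... | α_m A' | ε

B → Y becomes B → Y B'
B → ) becomes B → ) B'
B → B B becomes B' → B B'
Add B' → ε

Productions for other non-terminals are unchanged:
  Y → a
  Y → )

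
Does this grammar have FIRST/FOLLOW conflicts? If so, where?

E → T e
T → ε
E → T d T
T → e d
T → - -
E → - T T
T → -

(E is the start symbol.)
Nullable non-terminals: T.

T: nullable alternative(s) T → ε; FOLLOW(T) = { $, '-', 'd', 'e' }
  T → ε: FIRST \ {ε} = { } — this is the only nullable alternative, skip
  T → e d: FIRST \ {ε} = { 'e' } — overlaps FOLLOW(T) on { 'e' }: CONFLICT
  T → - -: FIRST \ {ε} = { '-' } — overlaps FOLLOW(T) on { '-' }: CONFLICT
  T → -: FIRST \ {ε} = { '-' } — overlaps FOLLOW(T) on { '-' }: CONFLICT

E has no nullable alternative, so no FIRST/FOLLOW check is needed there.

So the grammar has 3 FIRST/FOLLOW conflicts (marked CONFLICT above).

Answer: Yes. T → e d with FOLLOW(T) on { 'e' }; T → '-' '-' with FOLLOW(T) on { '-' }; T → '-' with FOLLOW(T) on { '-' }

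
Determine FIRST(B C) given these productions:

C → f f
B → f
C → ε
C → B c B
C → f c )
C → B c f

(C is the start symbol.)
{ 'f' }

FIRST sets of the non-terminals involved (from the grammar, by fixed-point iteration):
  FIRST(B) = { 'f' }

To compute FIRST(B C), process the symbols left to right:
Symbol B is a non-terminal. Add FIRST(B) \ {ε} = { 'f' }
B is not nullable (ε ∉ FIRST(B)), so stop here.
FIRST(B C) = { 'f' }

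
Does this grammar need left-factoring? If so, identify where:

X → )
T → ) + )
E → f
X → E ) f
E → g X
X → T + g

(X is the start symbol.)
No, left-factoring is not needed

Left-factoring is needed when two productions for the same non-terminal
share a common prefix on the right-hand side.

Productions for X:
  X → )
  X → E ) f
  X → T + g
Productions for E:
  E → f
  E → g X

No common prefixes found.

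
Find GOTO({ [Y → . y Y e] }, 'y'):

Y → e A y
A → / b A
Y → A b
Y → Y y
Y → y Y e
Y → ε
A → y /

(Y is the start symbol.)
{ [A → . / b A], [A → . y /], [Y → . A b], [Y → . Y y], [Y → . e A y], [Y → . y Y e], [Y → .], [Y → y . Y e] }

GOTO(I, 'y') = CLOSURE({ [A → αX.β] : [A → α.Xβ] ∈ I, X = 'y' })

Items with dot before 'y', with the dot advanced:
  [Y → . y Y e] → [Y → y . Y e]
Closure of the advanced items:
  [Y → y . Y e] has the dot before Y: add [Y → . e A y], [Y → . A b], [Y → . Y y], [Y → . y Y e], [Y → .]
  [Y → . A b] has the dot before A: add [A → . / b A], [A → . y /]

GOTO = { [A → . / b A], [A → . y /], [Y → . A b], [Y → . Y y], [Y → . e A y], [Y → . y Y e], [Y → .], [Y → y . Y e] }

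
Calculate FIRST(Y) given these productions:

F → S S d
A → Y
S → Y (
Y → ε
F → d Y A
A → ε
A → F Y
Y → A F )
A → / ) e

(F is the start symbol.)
To compute FIRST(Y), examine every production with Y on the left-hand side, reading each right-hand side left to right until a non-nullable symbol is reached.

FIRST sets of the other non-terminals involved (by the same procedure, iterated to a fixed point):
  FIRST(A) = { '(', '/', 'd', ε }
  FIRST(F) = { '(', '/', 'd' }

From Y → ε:
  - ε-production, so ε ∈ FIRST(Y)
From Y → A F ):
  - A is a non-terminal: add FIRST(A) \ {ε} = { '(', '/', 'd' }
    A is nullable, so continue to the next symbol
  - F is a non-terminal: add FIRST(F) \ {ε} = { '(', '/', 'd' }
    F is not nullable, so stop

Collecting: FIRST(Y) = { '(', '/', 'd', ε }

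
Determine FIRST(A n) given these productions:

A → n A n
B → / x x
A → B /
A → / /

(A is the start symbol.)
{ '/', 'n' }

FIRST sets of the non-terminals involved (from the grammar, by fixed-point iteration):
  FIRST(A) = { '/', 'n' }

To compute FIRST(A n), process the symbols left to right:
Symbol A is a non-terminal. Add FIRST(A) \ {ε} = { '/', 'n' }
A is not nullable (ε ∉ FIRST(A)), so stop here.
FIRST(A n) = { '/', 'n' }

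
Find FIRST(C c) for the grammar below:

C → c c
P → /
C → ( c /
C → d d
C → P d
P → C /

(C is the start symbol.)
{ '(', '/', 'c', 'd' }

FIRST sets of the non-terminals involved (from the grammar, by fixed-point iteration):
  FIRST(C) = { '(', '/', 'c', 'd' }

To compute FIRST(C c), process the symbols left to right:
Symbol C is a non-terminal. Add FIRST(C) \ {ε} = { '(', '/', 'c', 'd' }
C is not nullable (ε ∉ FIRST(C)), so stop here.
FIRST(C c) = { '(', '/', 'c', 'd' }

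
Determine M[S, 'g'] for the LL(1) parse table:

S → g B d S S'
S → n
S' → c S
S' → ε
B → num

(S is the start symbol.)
S → g B d S S'

To find M[S, 'g'], we find productions for S where 'g' is in the predict set (PREDICT(N → α) = (FIRST(α) \ {ε}) ∪ (FOLLOW(N) if α ⇒* ε)).

S → g B d S S': PREDICT = { 'g' }
  'g' is in predict set, so this production goes in M[S, 'g']
S → n: PREDICT = { 'n' }

M[S, 'g'] = S → g B d S S'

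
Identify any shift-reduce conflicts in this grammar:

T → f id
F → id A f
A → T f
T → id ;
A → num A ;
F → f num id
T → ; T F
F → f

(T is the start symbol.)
A shift-reduce conflict occurs when an LR(0) state has both:
  - a complete (reduce) item [A → α .] (dot at the end), and
  - a shift item [B → β . c γ] (dot before a terminal).

Augment with T' → T and build the canonical LR(0) collection (I0 = CLOSURE({[T' → . T]}), then GOTO on every symbol after a dot until no new states appear). It has 20 states:
  I0: { [T → . ; T F], [T → . f id], [T → . id ;], [T' → . T] }  — shift
  I1: { [T → . ; T F], [T → . f id], [T → . id ;], [T → ; . T F] }  — shift
  I2: { [T' → T .] }  — accept
  I3: { [T → f . id] }  — shift
  I4: { [T → id . ;] }  — shift
  I5: { [T → id ; .] }  — reduce
  I6: { [T → f id .] }  — reduce
  I7: { [F → . f num id], [F → . f], [F → . id A f], [T → ; T . F] }  — shift
  I8: { [T → ; T F .] }  — reduce
  I9: { [F → f . num id], [F → f .] }  — shift, reduce
  I10: { [A → . T f], [A → . num A ;], [F → id . A f], [T → . ; T F], [T → . f id], [T → . id ;] }  — shift
  I11: { [F → id A . f] }  — shift
  I12: { [A → T . f] }  — shift
  I13: { [A → . T f], [A → . num A ;], [A → num . A ;], [T → . ; T F], [T → . f id], [T → . id ;] }  — shift
  I14: { [A → num A . ;] }  — shift
  I15: { [A → num A ; .] }  — reduce
  I16: { [A → T f .] }  — reduce
  I17: { [F → id A f .] }  — reduce
  I18: { [F → f num . id] }  — shift
  I19: { [F → f num id .] }  — reduce

I9 contains reduce item [F → f .] and shift item [F → f . num id] — shift-reduce conflict.

Answer: Yes — I9: [F → f .] vs [F → f . num id]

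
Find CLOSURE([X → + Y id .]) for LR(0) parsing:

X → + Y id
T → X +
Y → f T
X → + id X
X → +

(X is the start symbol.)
{ [X → + Y id .] }

To compute CLOSURE, for each item [A → α.Bβ] where B is a non-terminal, add [B → .γ] for all productions B → γ; repeat for the newly added items until nothing changes.

Start with: [X → + Y id .]
The dot is at the end, so nothing is added.

CLOSURE = { [X → + Y id .] }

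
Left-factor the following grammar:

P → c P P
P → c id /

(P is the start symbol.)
Left-factoring transforms A → αβ₁ | αβ₂ into A → αA' and A' → β₁ | β₂
(α is the longest common prefix among the alternatives). Repeat until
no nonterminal has two alternatives with a common prefix.

Round 1: P has alternatives sharing prefix 'c'. Introduce P': P → c P'
  Add: P' → P P
  Add: P' → id /

No remaining common prefixes — done.

Resulting grammar:
P → c P'
P' → P P
P' → id /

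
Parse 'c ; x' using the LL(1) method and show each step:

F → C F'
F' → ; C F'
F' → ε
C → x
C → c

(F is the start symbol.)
Stack is shown with the top on the left.

Stack     Input    Action
-------------------------
F $       c ; x $  output F → C F'
C F' $    c ; x $  output C → c
c F' $    c ; x $  match 'c'
F' $      ; x $    output F' → ; C F'
; C F' $  ; x $    match ';'
C F' $    x $      output C → x
x F' $    x $      match 'x'
F' $      $        output F' → ε
$         $        accept

The string is accepted.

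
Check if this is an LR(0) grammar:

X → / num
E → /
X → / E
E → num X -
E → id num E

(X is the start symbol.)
No. Shift-reduce conflict between [X → / num .] and [X → . / E]

A grammar is LR(0) if no state in the canonical LR(0) collection has:
  - both a shift item (dot before a terminal) and a complete item (shift-reduce conflict), or
  - two or more complete items (reduce-reduce conflict; the accept item [X' → X .] counts as a complete item here).

Augment with X' → X and build the canonical LR(0) collection (I0 = CLOSURE({[X' → . X]}), then GOTO on every symbol after a dot until no new states appear). It has 12 states:
  I0: { [X → . / E], [X → . / num], [X' → . X] }  — shift
  I1: { [E → . /], [E → . id num E], [E → . num X -], [X → / . E], [X → / . num] }  — shift
  I2: { [X' → X .] }  — accept
  I3: { [E → / .] }  — reduce
  I4: { [X → / E .] }  — reduce
  I5: { [E → id . num E] }  — shift
  I6: { [E → num . X -], [X → . / E], [X → . / num], [X → / num .] }  — shift, reduce
  I7: { [E → num X . -] }  — shift
  I8: { [E → num X - .] }  — reduce
  I9: { [E → . /], [E → . id num E], [E → . num X -], [E → id num . E] }  — shift
  I10: { [E → id num E .] }  — reduce
  I11: { [E → num . X -], [X → . / E], [X → . / num] }  — shift

Conflict in state I6:
  Shift-reduce conflict between [X → / num .] and [X → . / E]
So the grammar is NOT LR(0).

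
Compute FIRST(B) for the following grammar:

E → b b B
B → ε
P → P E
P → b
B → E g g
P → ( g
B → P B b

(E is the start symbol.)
To compute FIRST(B), examine every production with B on the left-hand side, reading each right-hand side left to right until a non-nullable symbol is reached.

FIRST sets of the other non-terminals involved (by the same procedure, iterated to a fixed point):
  FIRST(E) = { 'b' }
  FIRST(P) = { '(', 'b' }

From B → ε:
  - ε-production, so ε ∈ FIRST(B)
From B → E g g:
  - E is a non-terminal: add FIRST(E) \ {ε} = { 'b' }
    E is not nullable, so stop
From B → P B b:
  - P is a non-terminal: add FIRST(P) \ {ε} = { '(', 'b' }
    P is not nullable, so stop

Collecting: FIRST(B) = { '(', 'b', ε }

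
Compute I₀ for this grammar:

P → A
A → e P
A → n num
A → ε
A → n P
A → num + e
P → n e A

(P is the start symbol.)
First, augment the grammar with P' → P
I₀ = CLOSURE({ [P' → . P] }):
  [P' → . P] has the dot before P: add [P → . A], [P → . n e A]
  [P → . A] has the dot before A: add [A → . e P], [A → . n num], [A → .], [A → . n P], [A → . num + e]
No further items can be added.

I₀ = { [A → . e P], [A → . n P], [A → . n num], [A → . num + e], [A → .], [P → . A], [P → . n e A], [P' → . P] }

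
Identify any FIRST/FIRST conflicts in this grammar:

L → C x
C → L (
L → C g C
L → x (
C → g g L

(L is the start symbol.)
FIRST sets of the non-terminals at (or reachable through a nullable prefix from) the front of some alternative:
  FIRST(C) = { 'g', 'x' }
  FIRST(L) = { 'g', 'x' }

Productions for L:
  L → C x: FIRST = { 'g', 'x' }
  L → C g C: FIRST = { 'g', 'x' }
  L → x (: FIRST = { 'x' }
Productions for C:
  C → L (: FIRST = { 'g', 'x' }
  C → g g L: FIRST = { 'g' }

Conflict for L: L → C x and L → C g C
  Overlap: { 'g', 'x' }
Conflict for L: L → C x and L → x (
  Overlap: { 'x' }
Conflict for L: L → C g C and L → x (
  Overlap: { 'x' }
Conflict for C: C → L ( and C → g g L
  Overlap: { 'g' }

Answer: Yes. L → C x / L → C g C on { 'g', 'x' }; L → C x / L → x '(' on { 'x' }; L → C g C / L → x '(' on { 'x' }; C → L '(' / C → g g L on { 'g' }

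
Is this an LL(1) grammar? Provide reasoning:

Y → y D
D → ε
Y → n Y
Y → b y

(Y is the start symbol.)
A grammar is LL(1) if for each non-terminal N with multiple productions, the predict sets of those productions are pairwise disjoint, where PREDICT(N → α) = (FIRST(α) \ {ε}) ∪ (FOLLOW(N) if α ⇒* ε).

For Y:
  PREDICT(Y → y D) = { 'y' }
  PREDICT(Y → n Y) = { 'n' }
  PREDICT(Y → b y) = { 'b' }
D has a single production, so nothing to check there.

All predict sets are disjoint. The grammar IS LL(1).

Answer: Yes, the grammar is LL(1).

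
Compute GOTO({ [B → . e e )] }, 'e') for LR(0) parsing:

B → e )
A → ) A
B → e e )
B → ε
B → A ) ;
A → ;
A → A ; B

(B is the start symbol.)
{ [B → e . e )] }

GOTO(I, 'e') = CLOSURE({ [A → αX.β] : [A → α.Xβ] ∈ I, X = 'e' })

Items with dot before 'e', with the dot advanced:
  [B → . e e )] → [B → e . e )]
Closure adds nothing (no advanced item has the dot before a non-terminal).

GOTO = { [B → e . e )] }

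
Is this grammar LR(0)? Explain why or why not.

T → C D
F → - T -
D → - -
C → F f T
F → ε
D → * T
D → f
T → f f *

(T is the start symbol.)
No. Shift-reduce conflict between [F → .] and [F → . - T -]

A grammar is LR(0) if no state in the canonical LR(0) collection has:
  - both a shift item (dot before a terminal) and a complete item (shift-reduce conflict), or
  - two or more complete items (reduce-reduce conflict; the accept item [T' → T .] counts as a complete item here).

Augment with T' → T and build the canonical LR(0) collection (I0 = CLOSURE({[T' → . T]}), then GOTO on every symbol after a dot until no new states appear). It has 18 states:
  I0: { [C → . F f T], [F → . - T -], [F → .], [T → . C D], [T → . f f *], [T' → . T] }  — shift, reduce
  I1: { [C → . F f T], [F → - . T -], [F → . - T -], [F → .], [T → . C D], [T → . f f *] }  — shift, reduce
  I2: { [D → . * T], [D → . - -], [D → . f], [T → C . D] }  — shift
  I3: { [C → F . f T] }  — shift
  I4: { [T' → T .] }  — accept
  I5: { [T → f . f *] }  — shift
  I6: { [T → f f . *] }  — shift
  I7: { [T → f f * .] }  — reduce
  I8: { [C → . F f T], [C → F f . T], [F → . - T -], [F → .], [T → . C D], [T → . f f *] }  — shift, reduce
  I9: { [C → F f T .] }  — reduce
  I10: { [C → . F f T], [D → * . T], [F → . - T -], [F → .], [T → . C D], [T → . f f *] }  — shift, reduce
  I11: { [D → - . -] }  — shift
  I12: { [T → C D .] }  — reduce
  I13: { [D → f .] }  — reduce
  I14: { [D → - - .] }  — reduce
  I15: { [D → * T .] }  — reduce
  I16: { [F → - T . -] }  — shift
  I17: { [F → - T - .] }  — reduce

Conflict in state I0:
  Shift-reduce conflict between [F → .] and [F → . - T -]
So the grammar is NOT LR(0).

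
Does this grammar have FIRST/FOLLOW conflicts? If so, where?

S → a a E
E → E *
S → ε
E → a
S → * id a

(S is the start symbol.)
No FIRST/FOLLOW conflicts.

A FIRST/FOLLOW conflict occurs when a non-terminal N has a nullable alternative N → β (β ⇒* ε) and another alternative N → α with FIRST(α) ∩ FOLLOW(N) ≠ ∅: on such a lookahead the parser cannot decide between expanding α and letting N vanish via β.

Nullable non-terminals: S.

S: nullable alternative(s) S → ε; FOLLOW(S) = { $ }
  S → a a E: FIRST \ {ε} = { 'a' } — disjoint from FOLLOW(S)
  S → ε: FIRST \ {ε} = { } — this is the only nullable alternative, skip
  S → * id a: FIRST \ {ε} = { '*' } — disjoint from FOLLOW(S)

E has no nullable alternative, so no FIRST/FOLLOW check is needed there.

No FIRST/FOLLOW conflicts found.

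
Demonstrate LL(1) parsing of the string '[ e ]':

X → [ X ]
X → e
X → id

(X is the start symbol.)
Stack is shown with the top on the left.

Stack    Input    Action
------------------------
X $      [ e ] $  output X → [ X ]
[ X ] $  [ e ] $  match '['
X ] $    e ] $    output X → e
e ] $    e ] $    match 'e'
] $      ] $      match ']'
$        $        accept

The string is accepted.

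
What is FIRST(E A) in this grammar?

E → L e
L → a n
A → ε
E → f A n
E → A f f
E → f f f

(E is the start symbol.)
{ 'a', 'f' }

FIRST sets of the non-terminals involved (from the grammar, by fixed-point iteration):
  FIRST(E) = { 'a', 'f' }

To compute FIRST(E A), process the symbols left to right:
Symbol E is a non-terminal. Add FIRST(E) \ {ε} = { 'a', 'f' }
E is not nullable (ε ∉ FIRST(E)), so stop here.
FIRST(E A) = { 'a', 'f' }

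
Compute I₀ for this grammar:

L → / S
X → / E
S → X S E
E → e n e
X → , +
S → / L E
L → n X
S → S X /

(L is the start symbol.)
First, augment the grammar with L' → L
I₀ = CLOSURE({ [L' → . L] }):
  [L' → . L] has the dot before L: add [L → . / S], [L → . n X]
No further items can be added.

I₀ = { [L → . / S], [L → . n X], [L' → . L] }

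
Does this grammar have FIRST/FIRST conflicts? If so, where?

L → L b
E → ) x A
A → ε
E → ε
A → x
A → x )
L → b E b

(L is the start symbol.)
Yes. L → L b / L → b E b on { 'b' }; A → x / A → x ')' on { 'x' }

A FIRST/FIRST conflict occurs when two productions N → α and N → β for the same non-terminal have FIRST(α) ∩ FIRST(β) ≠ ∅ (with ε ∈ FIRST of a nullable right-hand side, so two nullable alternatives also conflict).

FIRST sets of the non-terminals at (or reachable through a nullable prefix from) the front of some alternative:
  FIRST(L) = { 'b' }

Productions for L:
  L → L b: FIRST = { 'b' }
  L → b E b: FIRST = { 'b' }
Productions for E:
  E → ) x A: FIRST = { ')' }
  E → ε: FIRST = { ε }
Productions for A:
  A → ε: FIRST = { ε }
  A → x: FIRST = { 'x' }
  A → x ): FIRST = { 'x' }

Conflict for L: L → L b and L → b E b
  Overlap: { 'b' }
Conflict for A: A → x and A → x )
  Overlap: { 'x' }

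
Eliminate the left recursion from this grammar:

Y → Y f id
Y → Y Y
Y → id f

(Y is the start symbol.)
Y → id f Y'
Y' → f id Y'
Y' → Y Y'
Y' → ε

Y is directly left-recursive. The standard transformation for
  A → A α₁ | ... | A α_m | β₁ | ... | β_n
is
  A  → β₁ A' | ... | β_n A'
  A' → α₁ A' | ... | α_m A' | ε

Y → id f becomes Y → id f Y'
Y → Y f id becomes Y' → f id Y'
Y → Y Y becomes Y' → Y Y'
Add Y' → ε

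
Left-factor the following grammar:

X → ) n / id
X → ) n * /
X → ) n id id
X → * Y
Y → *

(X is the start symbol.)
X → ) n X'
X' → / id
X' → * /
X' → id id
X → * Y
Y → *

Left-factoring transforms A → αβ₁ | αβ₂ into A → αA' and A' → β₁ | β₂
(α is the longest common prefix among the alternatives). Repeat until
no nonterminal has two alternatives with a common prefix.

Round 1: X has alternatives sharing prefix ') n'. Introduce X': X → ) n X'
  Add: X' → / id
  Add: X' → * /
  Add: X' → id id

No remaining common prefixes — done.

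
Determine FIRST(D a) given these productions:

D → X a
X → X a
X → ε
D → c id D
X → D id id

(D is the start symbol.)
FIRST sets of the non-terminals involved (from the grammar, by fixed-point iteration):
  FIRST(D) = { 'a', 'c' }

To compute FIRST(D a), process the symbols left to right:
Symbol D is a non-terminal. Add FIRST(D) \ {ε} = { 'a', 'c' }
D is not nullable (ε ∉ FIRST(D)), so stop here.
FIRST(D a) = { 'a', 'c' }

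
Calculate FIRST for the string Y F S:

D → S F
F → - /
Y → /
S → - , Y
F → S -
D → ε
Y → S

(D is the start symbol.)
FIRST sets of the non-terminals involved (from the grammar, by fixed-point iteration):
  FIRST(Y) = { '-', '/' }

To compute FIRST(Y F S), process the symbols left to right:
Symbol Y is a non-terminal. Add FIRST(Y) \ {ε} = { '-', '/' }
Y is not nullable (ε ∉ FIRST(Y)), so stop here.
FIRST(Y F S) = { '-', '/' }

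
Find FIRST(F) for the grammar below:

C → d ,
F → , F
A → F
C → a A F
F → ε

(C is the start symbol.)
From F → , F:
  - ',' is a terminal: add ',' and stop
From F → ε:
  - ε-production, so ε ∈ FIRST(F)

Collecting: FIRST(F) = { ',', ε }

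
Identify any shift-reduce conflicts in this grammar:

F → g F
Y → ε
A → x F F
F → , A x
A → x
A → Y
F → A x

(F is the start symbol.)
Augment with F' → F and build the canonical LR(0) collection (I0 = CLOSURE({[F' → . F]}), then GOTO on every symbol after a dot until no new states appear). It has 13 states:
  I0: { [A → . Y], [A → . x F F], [A → . x], [F → . , A x], [F → . A x], [F → . g F], [F' → . F], [Y → .] }  — shift, reduce
  I1: { [A → . Y], [A → . x F F], [A → . x], [F → , . A x], [Y → .] }  — shift, reduce
  I2: { [F → A . x] }  — shift
  I3: { [F' → F .] }  — accept
  I4: { [A → Y .] }  — reduce
  I5: { [A → . Y], [A → . x F F], [A → . x], [F → . , A x], [F → . A x], [F → . g F], [F → g . F], [Y → .] }  — shift, reduce
  I6: { [A → . Y], [A → . x F F], [A → . x], [A → x . F F], [A → x .], [F → . , A x], [F → . A x], [F → . g F], [Y → .] }  — shift, 2 reduces
  I7: { [A → . Y], [A → . x F F], [A → . x], [A → x F . F], [F → . , A x], [F → . A x], [F → . g F], [Y → .] }  — shift, reduce
  I8: { [A → x F F .] }  — reduce
  I9: { [F → g F .] }  — reduce
  I10: { [F → A x .] }  — reduce
  I11: { [F → , A . x] }  — shift
  I12: { [F → , A x .] }  — reduce

I0 contains reduce item [Y → .] and shift items [A → . x], [A → . x F F], [F → . , A x], [F → . g F] — shift-reduce conflict.
I1 contains reduce item [Y → .] and shift items [A → . x], [A → . x F F] — shift-reduce conflict.
I5 contains reduce item [Y → .] and shift items [A → . x], [A → . x F F], [F → . , A x], [F → . g F] — shift-reduce conflict.
I6 contains reduce items [A → x .], [Y → .] and shift items [A → . x], [A → . x F F], [F → . , A x], [F → . g F] — shift-reduce conflict.
I7 contains reduce item [Y → .] and shift items [A → . x], [A → . x F F], [F → . , A x], [F → . g F] — shift-reduce conflict.

Answer: Yes — I0: [Y → .] vs [A → . x]; I1: [Y → .] vs [A → . x]; I5: [Y → .] vs [A → . x]; I6: [A → x .] vs [A → . x]; I7: [Y → .] vs [A → . x]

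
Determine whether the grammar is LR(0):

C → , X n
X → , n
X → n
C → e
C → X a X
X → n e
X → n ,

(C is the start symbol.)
No. Shift-reduce conflict between [X → n .] and [X → n . ,]

Augment with C' → C and build the canonical LR(0) collection (I0 = CLOSURE({[C' → . C]}), then GOTO on every symbol after a dot until no new states appear). It has 15 states:
  I0: { [C → . , X n], [C → . X a X], [C → . e], [C' → . C], [X → . , n], [X → . n ,], [X → . n e], [X → . n] }  — shift
  I1: { [C → , . X n], [X → , . n], [X → . , n], [X → . n ,], [X → . n e], [X → . n] }  — shift
  I2: { [C' → C .] }  — accept
  I3: { [C → X . a X] }  — shift
  I4: { [C → e .] }  — reduce
  I5: { [X → n . ,], [X → n . e], [X → n .] }  — shift, reduce
  I6: { [X → n , .] }  — reduce
  I7: { [X → n e .] }  — reduce
  I8: { [C → X a . X], [X → . , n], [X → . n ,], [X → . n e], [X → . n] }  — shift
  I9: { [X → , . n] }  — shift
  I10: { [C → X a X .] }  — reduce
  I11: { [X → , n .] }  — reduce
  I12: { [C → , X . n] }  — shift
  I13: { [X → , n .], [X → n . ,], [X → n . e], [X → n .] }  — shift, 2 reduces
  I14: { [C → , X n .] }  — reduce

Conflict in state I5:
  Shift-reduce conflict between [X → n .] and [X → n . ,]
So the grammar is NOT LR(0).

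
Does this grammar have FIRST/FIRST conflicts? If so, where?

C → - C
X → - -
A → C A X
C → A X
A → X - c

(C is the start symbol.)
A FIRST/FIRST conflict occurs when two productions N → α and N → β for the same non-terminal have FIRST(α) ∩ FIRST(β) ≠ ∅ (with ε ∈ FIRST of a nullable right-hand side, so two nullable alternatives also conflict).

FIRST sets of the non-terminals at (or reachable through a nullable prefix from) the front of some alternative:
  FIRST(A) = { '-' }
  FIRST(C) = { '-' }
  FIRST(X) = { '-' }

Productions for C:
  C → - C: FIRST = { '-' }
  C → A X: FIRST = { '-' }
Productions for A:
  A → C A X: FIRST = { '-' }
  A → X - c: FIRST = { '-' }
X has only one production, so no FIRST/FIRST conflict is possible there.

Conflict for C: C → - C and C → A X
  Overlap: { '-' }
Conflict for A: A → C A X and A → X - c
  Overlap: { '-' }

Answer: Yes. C → '-' C / C → A X on { '-' }; A → C A X / A → X '-' c on { '-' }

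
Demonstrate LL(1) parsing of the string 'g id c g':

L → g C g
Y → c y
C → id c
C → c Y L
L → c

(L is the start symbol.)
Stack is shown with the top on the left.

Stack     Input       Action
----------------------------
L $       g id c g $  output L → g C g
g C g $   g id c g $  match 'g'
C g $     id c g $    output C → id c
id c g $  id c g $    match 'id'
c g $     c g $       match 'c'
g $       g $         match 'g'
$         $           accept

The string is accepted.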